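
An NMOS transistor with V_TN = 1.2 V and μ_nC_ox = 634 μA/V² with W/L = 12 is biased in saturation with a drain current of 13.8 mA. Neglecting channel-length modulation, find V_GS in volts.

V_GS = 3.10 V

k_n = μ_nC_ox · (W/L) = 7.608 mA/V².
In saturation I_D = ½ k_n (V_GS − V_TN)², so V_GS − V_TN = √(2 I_D / k_n) = √(2 × 13.8 / 7.608) = 1.9 V.
V_GS = 1.2 + 1.9 = 3.1 V.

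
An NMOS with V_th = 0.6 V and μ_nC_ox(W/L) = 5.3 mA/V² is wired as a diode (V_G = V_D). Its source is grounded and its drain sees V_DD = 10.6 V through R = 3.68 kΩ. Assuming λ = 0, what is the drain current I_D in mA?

I_D = 2.46 mA

With gate tied to drain, V_GS = V_DS ≥ V_GS − V_th, so the device is in saturation.
KCL at the drain: ½ k_n (V_GS − V_th)² = (V_DD − V_GS)/R.
Let x = V_GS − 0.6. Then 9.75 x² + x − 10 = 0, giving x = 0.963 V (positive root), so V_GS = 1.56 V.
I_D = (V_DD − V_GS)/R = (10.6 − 1.56) / 3.68 = 2.46 mA.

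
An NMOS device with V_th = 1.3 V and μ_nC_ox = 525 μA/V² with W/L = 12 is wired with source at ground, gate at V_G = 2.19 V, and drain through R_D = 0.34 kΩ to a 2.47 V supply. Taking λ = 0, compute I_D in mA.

I_D = 2.50 mA

V_GS = V_G = 2.19 V, so V_ov = 2.19 − 1.3 = 0.89 V.
k_n = μ_nC_ox · (W/L) = 6.3 mA/V².
Assume saturation: I_D = ½ k_n V_ov² = 0.5 × 6.3 × 0.89² = 2.5 mA, giving V_DS = V_DD − I_D R_D = 2.47 − 2.5 × 0.34 = 1.62 V.
V_DS = 1.62 V ≥ V_ov = 0.89 V, confirming saturation.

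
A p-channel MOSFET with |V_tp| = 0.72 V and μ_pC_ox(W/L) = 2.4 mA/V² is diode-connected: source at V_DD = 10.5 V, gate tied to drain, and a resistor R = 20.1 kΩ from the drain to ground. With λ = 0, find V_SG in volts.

With gate tied to drain, V_SG = V_SD ≥ V_SG − |V_tp|, so the device is in saturation.
KCL at the drain: ½ k_p (V_SG − |V_tp|)² = (V_DD − V_SG)/R.
Let x = V_SG − 0.72. Then 24.1 x² + x − 9.78 = 0, giving x = 0.616 V (positive root), so V_SG = 1.34 V.
I_D = (V_DD − V_SG)/R = (10.5 − 1.34) / 20.1 = 0.456 mA.

V_SG = 1.34 V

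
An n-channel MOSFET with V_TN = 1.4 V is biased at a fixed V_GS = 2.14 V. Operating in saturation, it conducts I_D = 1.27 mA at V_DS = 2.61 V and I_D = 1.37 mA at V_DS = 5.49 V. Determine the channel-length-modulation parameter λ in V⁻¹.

With V_GS fixed, I_D ∝ (1 + λ V_DS) in saturation, so I_D2/I_D1 = (1 + λ V_DS2)/(1 + λ V_DS1).
1.37/1.27 = 1.079 = (1 + 5.49 λ)/(1 + 2.61 λ).
Solving: λ (I_D1 V_DS2 − I_D2 V_DS1) = I_D2 − I_D1, so λ = (1.37 − 1.27) / (1.27 × 5.49 − 1.37 × 2.61) = 0.1 / 3.4 = 0.0294 V⁻¹.

λ = 0.0294 V⁻¹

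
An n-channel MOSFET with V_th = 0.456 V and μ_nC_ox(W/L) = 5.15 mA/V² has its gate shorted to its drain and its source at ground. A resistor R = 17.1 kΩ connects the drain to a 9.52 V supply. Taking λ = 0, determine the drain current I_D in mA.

With gate tied to drain, V_GS = V_DS ≥ V_GS − V_th, so the device is in saturation.
KCL at the drain: ½ k_n (V_GS − V_th)² = (V_DD − V_GS)/R.
Let x = V_GS − 0.456. Then 44 x² + x − 9.064 = 0, giving x = 0.442 V (positive root), so V_GS = 0.898 V.
I_D = (V_DD − V_GS)/R = (9.52 − 0.898) / 17.1 = 0.504 mA.

I_D = 0.504 mA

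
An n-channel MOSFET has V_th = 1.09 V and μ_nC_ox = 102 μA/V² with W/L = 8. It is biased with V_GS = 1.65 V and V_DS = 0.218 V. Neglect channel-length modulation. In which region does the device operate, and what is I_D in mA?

Triode; I_D = 0.0802 mA

k_n = μ_nC_ox · (W/L) = 0.816 mA/V².
V_ov = V_GS − V_th = 1.65 − 1.09 = 0.56 V.
Since V_DS = 0.218 V < V_ov = 0.56 V, the device is in the triode region.
I_D = k_n [V_ov · V_DS − ½ V_DS²] = 0.816 × [0.56 × 0.218 − 0.5 × 0.218²] = 0.0802 mA.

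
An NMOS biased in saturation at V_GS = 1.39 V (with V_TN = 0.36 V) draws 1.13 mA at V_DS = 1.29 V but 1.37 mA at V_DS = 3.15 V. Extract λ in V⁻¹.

With V_GS fixed, I_D ∝ (1 + λ V_DS) in saturation, so I_D2/I_D1 = (1 + λ V_DS2)/(1 + λ V_DS1).
1.37/1.13 = 1.212 = (1 + 3.15 λ)/(1 + 1.29 λ).
Solving: λ (I_D1 V_DS2 − I_D2 V_DS1) = I_D2 − I_D1, so λ = (1.37 − 1.13) / (1.13 × 3.15 − 1.37 × 1.29) = 0.24 / 1.79 = 0.134 V⁻¹.

λ = 0.134 V⁻¹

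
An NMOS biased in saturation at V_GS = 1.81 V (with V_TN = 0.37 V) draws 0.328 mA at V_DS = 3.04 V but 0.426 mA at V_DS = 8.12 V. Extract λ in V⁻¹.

With V_GS fixed, I_D ∝ (1 + λ V_DS) in saturation, so I_D2/I_D1 = (1 + λ V_DS2)/(1 + λ V_DS1).
0.426/0.328 = 1.299 = (1 + 8.12 λ)/(1 + 3.04 λ).
Solving: λ (I_D1 V_DS2 − I_D2 V_DS1) = I_D2 − I_D1, so λ = (0.426 − 0.328) / (0.328 × 8.12 − 0.426 × 3.04) = 0.098 / 1.37 = 0.0716 V⁻¹.

λ = 0.0716 V⁻¹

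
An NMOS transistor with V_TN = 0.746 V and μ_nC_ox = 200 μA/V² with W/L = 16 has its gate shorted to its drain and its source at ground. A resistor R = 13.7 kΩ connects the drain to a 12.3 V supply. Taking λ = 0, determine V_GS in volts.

With gate tied to drain, V_GS = V_DS ≥ V_GS − V_TN, so the device is in saturation.
k_n = μ_nC_ox · (W/L) = 3.2 mA/V².
KCL at the drain: ½ k_n (V_GS − V_TN)² = (V_DD − V_GS)/R.
Let x = V_GS − 0.746. Then 21.9 x² + x − 11.55 = 0, giving x = 0.704 V (positive root), so V_GS = 1.45 V.
I_D = (V_DD − V_GS)/R = (12.3 − 1.45) / 13.7 = 0.792 mA.

V_GS = 1.45 V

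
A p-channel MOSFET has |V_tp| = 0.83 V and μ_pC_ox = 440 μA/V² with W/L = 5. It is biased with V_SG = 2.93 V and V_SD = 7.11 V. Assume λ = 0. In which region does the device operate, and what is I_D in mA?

k_p = μ_pC_ox · (W/L) = 2.2 mA/V².
V_ov = V_SG − |V_tp| = 2.93 − 0.83 = 2.1 V.
Since V_SD = 7.11 V ≥ V_ov = 2.1 V, the device is in saturation.
I_D = ½ k_p V_ov² = 0.5 × 2.2 × 2.1² = 4.85 mA.

Saturation; I_D = 4.85 mA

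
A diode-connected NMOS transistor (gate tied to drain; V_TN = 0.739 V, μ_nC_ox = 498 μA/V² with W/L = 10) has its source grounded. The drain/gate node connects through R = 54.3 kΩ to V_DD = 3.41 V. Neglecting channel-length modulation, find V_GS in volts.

With gate tied to drain, V_GS = V_DS ≥ V_GS − V_TN, so the device is in saturation.
k_n = μ_nC_ox · (W/L) = 4.98 mA/V².
KCL at the drain: ½ k_n (V_GS − V_TN)² = (V_DD − V_GS)/R.
Let x = V_GS − 0.739. Then 135 x² + x − 2.671 = 0, giving x = 0.137 V (positive root), so V_GS = 0.876 V.
I_D = (V_DD − V_GS)/R = (3.41 − 0.876) / 54.3 = 0.0467 mA.

V_GS = 0.876 V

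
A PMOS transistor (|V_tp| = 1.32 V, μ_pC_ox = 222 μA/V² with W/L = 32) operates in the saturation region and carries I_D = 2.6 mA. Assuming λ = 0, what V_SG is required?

k_p = μ_pC_ox · (W/L) = 7.104 mA/V².
In saturation I_D = ½ k_p (V_SG − |V_tp|)², so V_SG − |V_tp| = √(2 I_D / k_p) = √(2 × 2.6 / 7.104) = 0.856 V.
V_SG = 1.32 + 0.856 = 2.18 V.

V_SG = 2.18 V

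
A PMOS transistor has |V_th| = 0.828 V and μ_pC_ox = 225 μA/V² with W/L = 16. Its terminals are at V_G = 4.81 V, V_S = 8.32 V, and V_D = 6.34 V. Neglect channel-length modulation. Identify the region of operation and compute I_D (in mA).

Triode; I_D = 12.1 mA

V_SG = V_S − V_G = 8.32 − 4.81 = 3.51 V; V_SD = V_S − V_D = 8.32 − 6.34 = 1.98 V.
k_p = μ_pC_ox · (W/L) = 3.6 mA/V².
V_ov = V_SG − |V_th| = 3.51 − 0.828 = 2.68 V.
Since V_SD = 1.98 V < V_ov = 2.68 V, the device is in the triode region.
I_D = k_p [V_ov · V_SD − ½ V_SD²] = 3.6 × [2.68 × 1.98 − 0.5 × 1.98²] = 12.1 mA.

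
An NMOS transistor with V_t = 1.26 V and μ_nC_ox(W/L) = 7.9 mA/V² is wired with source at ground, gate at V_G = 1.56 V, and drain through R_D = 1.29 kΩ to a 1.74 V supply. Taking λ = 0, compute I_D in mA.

I_D = 0.356 mA

V_GS = V_G = 1.56 V, so V_ov = 1.56 − 1.26 = 0.3 V.
Assume saturation: I_D = ½ k_n V_ov² = 0.5 × 7.9 × 0.3² = 0.356 mA, giving V_DS = V_DD − I_D R_D = 1.74 − 0.356 × 1.29 = 1.28 V.
V_DS = 1.28 V ≥ V_ov = 0.3 V, confirming saturation.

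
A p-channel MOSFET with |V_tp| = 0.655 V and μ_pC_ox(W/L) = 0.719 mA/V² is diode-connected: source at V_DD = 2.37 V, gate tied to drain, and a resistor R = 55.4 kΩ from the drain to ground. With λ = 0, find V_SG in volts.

With gate tied to drain, V_SG = V_SD ≥ V_SG − |V_tp|, so the device is in saturation.
KCL at the drain: ½ k_p (V_SG − |V_tp|)² = (V_DD − V_SG)/R.
Let x = V_SG − 0.655. Then 19.9 x² + x − 1.715 = 0, giving x = 0.269 V (positive root), so V_SG = 0.924 V.
I_D = (V_DD − V_SG)/R = (2.37 − 0.924) / 55.4 = 0.0261 mA.

V_SG = 0.924 V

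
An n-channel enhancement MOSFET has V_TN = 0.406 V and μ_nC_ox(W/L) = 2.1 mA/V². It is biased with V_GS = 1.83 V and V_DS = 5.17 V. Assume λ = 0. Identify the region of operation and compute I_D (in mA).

V_ov = V_GS − V_TN = 1.83 − 0.406 = 1.42 V.
Since V_DS = 5.17 V ≥ V_ov = 1.42 V, the device is in saturation.
I_D = ½ k_n V_ov² = 0.5 × 2.1 × 1.42² = 2.13 mA.

Saturation; I_D = 2.13 mA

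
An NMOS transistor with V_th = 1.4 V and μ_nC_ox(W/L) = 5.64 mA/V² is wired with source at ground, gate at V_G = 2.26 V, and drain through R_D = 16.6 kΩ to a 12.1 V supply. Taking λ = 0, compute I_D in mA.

I_D = 0.719 mA

V_GS = V_G = 2.26 V, so V_ov = 2.26 − 1.4 = 0.86 V.
Assume saturation: I_D = ½ k_n V_ov² = 0.5 × 5.64 × 0.86² = 2.09 mA, giving V_DS = V_DD − I_D R_D = 12.1 − 2.09 × 16.6 = -22.5 V.
But -22.5 V < V_ov = 0.86 V, so the device is actually in triode.
In triode I_D = k_n[V_ov V_DS − ½ V_DS²] and I_D = (V_DD − V_DS)/R_D. Equating: 46.8 V_DS² − 81.52 V_DS + 12.1 = 0, giving V_DS = 0.164 V (the root below V_ov).
I_D = (12.1 − 0.164) / 16.6 = 0.719 mA.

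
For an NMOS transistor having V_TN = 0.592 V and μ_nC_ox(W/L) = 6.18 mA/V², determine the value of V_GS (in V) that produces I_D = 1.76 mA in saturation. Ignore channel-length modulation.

V_GS = 1.35 V

In saturation I_D = ½ k_n (V_GS − V_TN)², so V_GS − V_TN = √(2 I_D / k_n) = √(2 × 1.76 / 6.18) = 0.755 V.
V_GS = 0.592 + 0.755 = 1.35 V.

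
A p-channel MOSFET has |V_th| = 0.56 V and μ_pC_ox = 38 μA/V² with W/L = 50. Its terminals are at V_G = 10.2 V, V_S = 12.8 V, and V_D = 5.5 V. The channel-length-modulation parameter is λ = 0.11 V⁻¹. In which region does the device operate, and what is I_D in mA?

V_SG = V_S − V_G = 12.8 − 10.2 = 2.6 V; V_SD = V_S − V_D = 12.8 − 5.5 = 7.3 V.
k_p = μ_pC_ox · (W/L) = 1.9 mA/V².
V_ov = V_SG − |V_th| = 2.6 − 0.56 = 2.04 V.
Since V_SD = 7.3 V ≥ V_ov = 2.04 V, the device is in saturation.
I_D = ½ k_p V_ov² (1 + λ V_SD) = 0.5 × 1.9 × 2.04² × (1 + 0.11 × 7.3) = 7.13 mA.

Saturation; I_D = 7.13 mA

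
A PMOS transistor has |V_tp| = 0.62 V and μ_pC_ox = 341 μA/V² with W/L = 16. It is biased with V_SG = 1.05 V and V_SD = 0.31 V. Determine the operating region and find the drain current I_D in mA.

Triode; I_D = 0.465 mA

k_p = μ_pC_ox · (W/L) = 5.456 mA/V².
V_ov = V_SG − |V_tp| = 1.05 − 0.62 = 0.43 V.
Since V_SD = 0.31 V < V_ov = 0.43 V, the device is in the triode region.
I_D = k_p [V_ov · V_SD − ½ V_SD²] = 5.456 × [0.43 × 0.31 − 0.5 × 0.31²] = 0.465 mA.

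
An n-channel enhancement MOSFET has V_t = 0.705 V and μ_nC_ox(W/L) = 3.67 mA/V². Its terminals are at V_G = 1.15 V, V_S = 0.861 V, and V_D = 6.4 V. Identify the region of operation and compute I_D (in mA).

V_GS = V_G − V_S = 1.15 − 0.861 = 0.289 V; V_DS = V_D − V_S = 6.4 − 0.861 = 5.54 V.
V_GS = 0.289 V < V_t = 0.705 V, so the transistor is in cutoff.

Cutoff; I_D = 0 mA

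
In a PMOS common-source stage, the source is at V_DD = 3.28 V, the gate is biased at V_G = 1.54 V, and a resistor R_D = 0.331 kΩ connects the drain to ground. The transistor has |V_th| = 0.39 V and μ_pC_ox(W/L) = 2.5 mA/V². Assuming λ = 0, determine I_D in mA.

I_D = 2.28 mA

V_SG = V_DD − V_G = 3.28 − 1.54 = 1.74 V, so V_ov = 1.74 − 0.39 = 1.35 V.
Assume saturation: I_D = ½ k_p V_ov² = 0.5 × 2.5 × 1.35² = 2.28 mA, giving V_SD = V_DD − I_D R_D = 3.28 − 2.28 × 0.331 = 2.53 V.
V_SD = 2.53 V ≥ V_ov = 1.35 V, confirming saturation.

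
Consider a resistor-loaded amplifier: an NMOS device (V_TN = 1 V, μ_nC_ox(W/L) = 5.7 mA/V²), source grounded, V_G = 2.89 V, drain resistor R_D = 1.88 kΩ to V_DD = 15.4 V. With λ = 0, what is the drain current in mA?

V_GS = V_G = 2.89 V, so V_ov = 2.89 − 1 = 1.89 V.
Assume saturation: I_D = ½ k_n V_ov² = 0.5 × 5.7 × 1.89² = 10.2 mA, giving V_DS = V_DD − I_D R_D = 15.4 − 10.2 × 1.88 = -3.74 V.
But -3.74 V < V_ov = 1.89 V, so the device is actually in triode.
In triode I_D = k_n[V_ov V_DS − ½ V_DS²] and I_D = (V_DD − V_DS)/R_D. Equating: 5.36 V_DS² − 21.25 V_DS + 15.4 = 0, giving V_DS = 0.954 V (the root below V_ov).
I_D = (15.4 − 0.954) / 1.88 = 7.68 mA.

I_D = 7.68 mA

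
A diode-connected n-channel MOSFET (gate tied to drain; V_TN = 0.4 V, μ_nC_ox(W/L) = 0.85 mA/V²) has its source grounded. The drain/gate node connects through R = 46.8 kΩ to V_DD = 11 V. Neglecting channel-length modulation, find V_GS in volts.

With gate tied to drain, V_GS = V_DS ≥ V_GS − V_TN, so the device is in saturation.
KCL at the drain: ½ k_n (V_GS − V_TN)² = (V_DD − V_GS)/R.
Let x = V_GS − 0.4. Then 19.9 x² + x − 10.6 = 0, giving x = 0.705 V (positive root), so V_GS = 1.11 V.
I_D = (V_DD − V_GS)/R = (11 − 1.11) / 46.8 = 0.211 mA.

V_GS = 1.11 V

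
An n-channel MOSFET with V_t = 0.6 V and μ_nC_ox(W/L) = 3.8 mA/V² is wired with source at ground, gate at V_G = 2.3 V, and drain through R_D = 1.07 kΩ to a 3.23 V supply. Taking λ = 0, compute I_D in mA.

V_GS = V_G = 2.3 V, so V_ov = 2.3 − 0.6 = 1.7 V.
Assume saturation: I_D = ½ k_n V_ov² = 0.5 × 3.8 × 1.7² = 5.49 mA, giving V_DS = V_DD − I_D R_D = 3.23 − 5.49 × 1.07 = -2.65 V.
But -2.65 V < V_ov = 1.7 V, so the device is actually in triode.
In triode I_D = k_n[V_ov V_DS − ½ V_DS²] and I_D = (V_DD − V_DS)/R_D. Equating: 2.03 V_DS² − 7.912 V_DS + 3.23 = 0, giving V_DS = 0.463 V (the root below V_ov).
I_D = (3.23 − 0.463) / 1.07 = 2.59 mA.

I_D = 2.59 mA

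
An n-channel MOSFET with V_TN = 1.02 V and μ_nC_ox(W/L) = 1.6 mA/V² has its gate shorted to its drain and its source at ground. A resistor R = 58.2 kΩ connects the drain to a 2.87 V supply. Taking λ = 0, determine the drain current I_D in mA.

I_D = 0.0285 mA

With gate tied to drain, V_GS = V_DS ≥ V_GS − V_TN, so the device is in saturation.
KCL at the drain: ½ k_n (V_GS − V_TN)² = (V_DD − V_GS)/R.
Let x = V_GS − 1.02. Then 46.6 x² + x − 1.85 = 0, giving x = 0.189 V (positive root), so V_GS = 1.21 V.
I_D = (V_DD − V_GS)/R = (2.87 − 1.21) / 58.2 = 0.0285 mA.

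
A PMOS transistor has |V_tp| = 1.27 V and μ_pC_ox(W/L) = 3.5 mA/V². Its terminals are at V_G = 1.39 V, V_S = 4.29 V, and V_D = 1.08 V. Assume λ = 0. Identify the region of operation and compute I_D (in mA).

Saturation; I_D = 4.65 mA

V_SG = V_S − V_G = 4.29 − 1.39 = 2.9 V; V_SD = V_S − V_D = 4.29 − 1.08 = 3.21 V.
V_ov = V_SG − |V_tp| = 2.9 − 1.27 = 1.63 V.
Since V_SD = 3.21 V ≥ V_ov = 1.63 V, the device is in saturation.
I_D = ½ k_p V_ov² = 0.5 × 3.5 × 1.63² = 4.65 mA.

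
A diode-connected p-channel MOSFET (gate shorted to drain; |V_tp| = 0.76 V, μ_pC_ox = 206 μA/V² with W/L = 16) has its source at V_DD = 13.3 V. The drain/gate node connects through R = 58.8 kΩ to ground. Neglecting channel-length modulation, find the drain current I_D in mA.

With gate tied to drain, V_SG = V_SD ≥ V_SG − |V_tp|, so the device is in saturation.
k_p = μ_pC_ox · (W/L) = 3.296 mA/V².
KCL at the drain: ½ k_p (V_SG − |V_tp|)² = (V_DD − V_SG)/R.
Let x = V_SG − 0.76. Then 96.9 x² + x − 12.54 = 0, giving x = 0.355 V (positive root), so V_SG = 1.11 V.
I_D = (V_DD − V_SG)/R = (13.3 − 1.11) / 58.8 = 0.207 mA.

I_D = 0.207 mA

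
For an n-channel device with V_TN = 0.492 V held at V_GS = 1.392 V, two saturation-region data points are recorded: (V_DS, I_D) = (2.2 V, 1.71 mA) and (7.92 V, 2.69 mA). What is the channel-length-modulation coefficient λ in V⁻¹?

λ = 0.129 V⁻¹

With V_GS fixed, I_D ∝ (1 + λ V_DS) in saturation, so I_D2/I_D1 = (1 + λ V_DS2)/(1 + λ V_DS1).
2.69/1.71 = 1.573 = (1 + 7.92 λ)/(1 + 2.2 λ).
Solving: λ (I_D1 V_DS2 − I_D2 V_DS1) = I_D2 − I_D1, so λ = (2.69 − 1.71) / (1.71 × 7.92 − 2.69 × 2.2) = 0.98 / 7.63 = 0.129 V⁻¹.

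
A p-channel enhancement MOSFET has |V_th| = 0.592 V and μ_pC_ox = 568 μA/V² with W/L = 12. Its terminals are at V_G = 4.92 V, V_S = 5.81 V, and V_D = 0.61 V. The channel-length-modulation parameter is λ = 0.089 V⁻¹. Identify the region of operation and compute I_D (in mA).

V_SG = V_S − V_G = 5.81 − 4.92 = 0.89 V; V_SD = V_S − V_D = 5.81 − 0.61 = 5.2 V.
k_p = μ_pC_ox · (W/L) = 6.816 mA/V².
V_ov = V_SG − |V_th| = 0.89 − 0.592 = 0.298 V.
Since V_SD = 5.2 V ≥ V_ov = 0.298 V, the device is in saturation.
I_D = ½ k_p V_ov² (1 + λ V_SD) = 0.5 × 6.816 × 0.298² × (1 + 0.089 × 5.2) = 0.443 mA.

Saturation; I_D = 0.443 mA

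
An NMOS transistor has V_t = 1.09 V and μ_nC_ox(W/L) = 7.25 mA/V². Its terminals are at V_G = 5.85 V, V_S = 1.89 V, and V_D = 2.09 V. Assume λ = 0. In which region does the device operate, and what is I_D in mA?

Triode; I_D = 4.02 mA

V_GS = V_G − V_S = 5.85 − 1.89 = 3.96 V; V_DS = V_D − V_S = 2.09 − 1.89 = 0.2 V.
V_ov = V_GS − V_t = 3.96 − 1.09 = 2.87 V.
Since V_DS = 0.2 V < V_ov = 2.87 V, the device is in the triode region.
I_D = k_n [V_ov · V_DS − ½ V_DS²] = 7.25 × [2.87 × 0.2 − 0.5 × 0.2²] = 4.02 mA.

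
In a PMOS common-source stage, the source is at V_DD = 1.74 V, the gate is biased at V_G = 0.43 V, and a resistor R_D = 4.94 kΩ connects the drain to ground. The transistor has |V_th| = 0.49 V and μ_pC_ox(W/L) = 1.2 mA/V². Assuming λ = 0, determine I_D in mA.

I_D = 0.279 mA

V_SG = V_DD − V_G = 1.74 − 0.43 = 1.31 V, so V_ov = 1.31 − 0.49 = 0.82 V.
Assume saturation: I_D = ½ k_p V_ov² = 0.5 × 1.2 × 0.82² = 0.403 mA, giving V_SD = V_DD − I_D R_D = 1.74 − 0.403 × 4.94 = -0.253 V.
But -0.253 V < V_ov = 0.82 V, so the device is actually in triode.
In triode I_D = k_p[V_ov V_SD − ½ V_SD²] and I_D = (V_DD − V_SD)/R_D. Equating: 2.96 V_SD² − 5.861 V_SD + 1.74 = 0, giving V_SD = 0.364 V (the root below V_ov).
I_D = (1.74 − 0.364) / 4.94 = 0.279 mA.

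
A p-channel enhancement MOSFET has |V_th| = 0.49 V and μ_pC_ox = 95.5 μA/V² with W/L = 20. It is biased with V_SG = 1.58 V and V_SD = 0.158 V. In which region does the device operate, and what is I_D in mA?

Triode; I_D = 0.305 mA

k_p = μ_pC_ox · (W/L) = 1.91 mA/V².
V_ov = V_SG − |V_th| = 1.58 − 0.49 = 1.09 V.
Since V_SD = 0.158 V < V_ov = 1.09 V, the device is in the triode region.
I_D = k_p [V_ov · V_SD − ½ V_SD²] = 1.91 × [1.09 × 0.158 − 0.5 × 0.158²] = 0.305 mA.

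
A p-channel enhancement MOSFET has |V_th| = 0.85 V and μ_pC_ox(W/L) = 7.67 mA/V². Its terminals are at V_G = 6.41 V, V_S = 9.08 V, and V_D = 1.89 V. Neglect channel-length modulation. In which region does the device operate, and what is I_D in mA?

Saturation; I_D = 12.7 mA

V_SG = V_S − V_G = 9.08 − 6.41 = 2.67 V; V_SD = V_S − V_D = 9.08 − 1.89 = 7.19 V.
V_ov = V_SG − |V_th| = 2.67 − 0.85 = 1.82 V.
Since V_SD = 7.19 V ≥ V_ov = 1.82 V, the device is in saturation.
I_D = ½ k_p V_ov² = 0.5 × 7.67 × 1.82² = 12.7 mA.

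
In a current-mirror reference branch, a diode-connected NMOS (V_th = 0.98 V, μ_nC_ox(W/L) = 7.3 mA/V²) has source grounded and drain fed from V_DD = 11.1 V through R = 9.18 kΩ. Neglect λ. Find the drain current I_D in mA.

With gate tied to drain, V_GS = V_DS ≥ V_GS − V_th, so the device is in saturation.
KCL at the drain: ½ k_n (V_GS − V_th)² = (V_DD − V_GS)/R.
Let x = V_GS − 0.98. Then 33.5 x² + x − 10.12 = 0, giving x = 0.535 V (positive root), so V_GS = 1.51 V.
I_D = (V_DD − V_GS)/R = (11.1 − 1.51) / 9.18 = 1.04 mA.

I_D = 1.04 mA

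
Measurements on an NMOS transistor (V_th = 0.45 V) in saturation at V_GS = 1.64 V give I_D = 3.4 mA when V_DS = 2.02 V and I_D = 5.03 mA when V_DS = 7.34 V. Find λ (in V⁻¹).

With V_GS fixed, I_D ∝ (1 + λ V_DS) in saturation, so I_D2/I_D1 = (1 + λ V_DS2)/(1 + λ V_DS1).
5.03/3.4 = 1.479 = (1 + 7.34 λ)/(1 + 2.02 λ).
Solving: λ (I_D1 V_DS2 − I_D2 V_DS1) = I_D2 − I_D1, so λ = (5.03 − 3.4) / (3.4 × 7.34 − 5.03 × 2.02) = 1.63 / 14.8 = 0.11 V⁻¹.

λ = 0.110 V⁻¹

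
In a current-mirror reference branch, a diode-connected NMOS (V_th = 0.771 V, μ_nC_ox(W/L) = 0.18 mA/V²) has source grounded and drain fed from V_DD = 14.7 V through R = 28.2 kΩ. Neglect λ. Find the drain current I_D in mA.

I_D = 0.418 mA

With gate tied to drain, V_GS = V_DS ≥ V_GS − V_th, so the device is in saturation.
KCL at the drain: ½ k_n (V_GS − V_th)² = (V_DD − V_GS)/R.
Let x = V_GS − 0.771. Then 2.54 x² + x − 13.93 = 0, giving x = 2.15 V (positive root), so V_GS = 2.92 V.
I_D = (V_DD − V_GS)/R = (14.7 − 2.92) / 28.2 = 0.418 mA.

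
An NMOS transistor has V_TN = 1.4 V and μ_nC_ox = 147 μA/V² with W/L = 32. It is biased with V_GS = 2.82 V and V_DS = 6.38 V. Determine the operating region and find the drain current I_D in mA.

k_n = μ_nC_ox · (W/L) = 4.704 mA/V².
V_ov = V_GS − V_TN = 2.82 − 1.4 = 1.42 V.
Since V_DS = 6.38 V ≥ V_ov = 1.42 V, the device is in saturation.
I_D = ½ k_n V_ov² = 0.5 × 4.704 × 1.42² = 4.74 mA.

Saturation; I_D = 4.74 mA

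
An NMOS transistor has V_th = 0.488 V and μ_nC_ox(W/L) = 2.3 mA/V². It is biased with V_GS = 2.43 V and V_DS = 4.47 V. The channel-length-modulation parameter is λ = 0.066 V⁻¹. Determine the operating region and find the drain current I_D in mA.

V_ov = V_GS − V_th = 2.43 − 0.488 = 1.94 V.
Since V_DS = 4.47 V ≥ V_ov = 1.94 V, the device is in saturation.
I_D = ½ k_n V_ov² (1 + λ V_DS) = 0.5 × 2.3 × 1.94² × (1 + 0.066 × 4.47) = 5.62 mA.

Saturation; I_D = 5.62 mA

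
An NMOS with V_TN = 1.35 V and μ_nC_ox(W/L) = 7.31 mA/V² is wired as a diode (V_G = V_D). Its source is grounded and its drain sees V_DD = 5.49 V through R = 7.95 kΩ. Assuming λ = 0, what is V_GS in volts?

V_GS = 1.71 V

With gate tied to drain, V_GS = V_DS ≥ V_GS − V_TN, so the device is in saturation.
KCL at the drain: ½ k_n (V_GS − V_TN)² = (V_DD − V_GS)/R.
Let x = V_GS − 1.35. Then 29.1 x² + x − 4.14 = 0, giving x = 0.361 V (positive root), so V_GS = 1.71 V.
I_D = (V_DD − V_GS)/R = (5.49 − 1.71) / 7.95 = 0.475 mA.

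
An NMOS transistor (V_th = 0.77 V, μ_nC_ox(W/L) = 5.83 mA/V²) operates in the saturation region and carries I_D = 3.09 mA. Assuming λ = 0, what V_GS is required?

V_GS = 1.80 V

In saturation I_D = ½ k_n (V_GS − V_th)², so V_GS − V_th = √(2 I_D / k_n) = √(2 × 3.09 / 5.83) = 1.03 V.
V_GS = 0.77 + 1.03 = 1.8 V.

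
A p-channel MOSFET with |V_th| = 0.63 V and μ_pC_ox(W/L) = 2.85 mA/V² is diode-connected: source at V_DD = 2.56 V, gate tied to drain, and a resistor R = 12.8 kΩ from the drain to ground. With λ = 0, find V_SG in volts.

With gate tied to drain, V_SG = V_SD ≥ V_SG − |V_th|, so the device is in saturation.
KCL at the drain: ½ k_p (V_SG − |V_th|)² = (V_DD − V_SG)/R.
Let x = V_SG − 0.63. Then 18.2 x² + x − 1.93 = 0, giving x = 0.299 V (positive root), so V_SG = 0.929 V.
I_D = (V_DD − V_SG)/R = (2.56 − 0.929) / 12.8 = 0.127 mA.

V_SG = 0.929 V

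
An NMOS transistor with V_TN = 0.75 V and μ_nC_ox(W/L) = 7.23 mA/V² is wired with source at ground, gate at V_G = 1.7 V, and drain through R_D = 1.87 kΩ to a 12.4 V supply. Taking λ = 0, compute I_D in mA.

I_D = 3.26 mA

V_GS = V_G = 1.7 V, so V_ov = 1.7 − 0.75 = 0.95 V.
Assume saturation: I_D = ½ k_n V_ov² = 0.5 × 7.23 × 0.95² = 3.26 mA, giving V_DS = V_DD − I_D R_D = 12.4 − 3.26 × 1.87 = 6.3 V.
V_DS = 6.3 V ≥ V_ov = 0.95 V, confirming saturation.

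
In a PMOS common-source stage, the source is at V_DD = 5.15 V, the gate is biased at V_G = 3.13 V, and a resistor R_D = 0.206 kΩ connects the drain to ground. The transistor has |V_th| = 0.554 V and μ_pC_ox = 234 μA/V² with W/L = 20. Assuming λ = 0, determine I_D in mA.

I_D = 5.03 mA

V_SG = V_DD − V_G = 5.15 − 3.13 = 2.02 V, so V_ov = 2.02 − 0.554 = 1.47 V.
k_p = μ_pC_ox · (W/L) = 4.68 mA/V².
Assume saturation: I_D = ½ k_p V_ov² = 0.5 × 4.68 × 1.47² = 5.03 mA, giving V_SD = V_DD − I_D R_D = 5.15 − 5.03 × 0.206 = 4.11 V.
V_SD = 4.11 V ≥ V_ov = 1.47 V, confirming saturation.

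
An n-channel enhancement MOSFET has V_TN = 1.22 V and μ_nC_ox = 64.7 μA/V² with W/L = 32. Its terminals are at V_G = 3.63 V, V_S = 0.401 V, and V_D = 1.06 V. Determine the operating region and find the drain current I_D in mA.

V_GS = V_G − V_S = 3.63 − 0.401 = 3.23 V; V_DS = V_D − V_S = 1.06 − 0.401 = 0.659 V.
k_n = μ_nC_ox · (W/L) = 2.07 mA/V².
V_ov = V_GS − V_TN = 3.23 − 1.22 = 2.01 V.
Since V_DS = 0.659 V < V_ov = 2.01 V, the device is in the triode region.
I_D = k_n [V_ov · V_DS − ½ V_DS²] = 2.07 × [2.01 × 0.659 − 0.5 × 0.659²] = 2.29 mA.

Triode; I_D = 2.29 mA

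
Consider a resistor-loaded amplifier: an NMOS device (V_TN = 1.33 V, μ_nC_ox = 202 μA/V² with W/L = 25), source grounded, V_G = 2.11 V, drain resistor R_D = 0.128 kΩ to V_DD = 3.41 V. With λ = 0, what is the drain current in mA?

I_D = 1.54 mA

V_GS = V_G = 2.11 V, so V_ov = 2.11 − 1.33 = 0.78 V.
k_n = μ_nC_ox · (W/L) = 5.05 mA/V².
Assume saturation: I_D = ½ k_n V_ov² = 0.5 × 5.05 × 0.78² = 1.54 mA, giving V_DS = V_DD − I_D R_D = 3.41 − 1.54 × 0.128 = 3.21 V.
V_DS = 3.21 V ≥ V_ov = 0.78 V, confirming saturation.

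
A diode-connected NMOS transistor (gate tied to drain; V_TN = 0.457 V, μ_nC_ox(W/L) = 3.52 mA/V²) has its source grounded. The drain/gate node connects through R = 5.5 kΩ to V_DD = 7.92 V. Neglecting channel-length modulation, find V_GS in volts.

With gate tied to drain, V_GS = V_DS ≥ V_GS − V_TN, so the device is in saturation.
KCL at the drain: ½ k_n (V_GS − V_TN)² = (V_DD − V_GS)/R.
Let x = V_GS − 0.457. Then 9.68 x² + x − 7.463 = 0, giving x = 0.828 V (positive root), so V_GS = 1.28 V.
I_D = (V_DD − V_GS)/R = (7.92 − 1.28) / 5.5 = 1.21 mA.

V_GS = 1.28 V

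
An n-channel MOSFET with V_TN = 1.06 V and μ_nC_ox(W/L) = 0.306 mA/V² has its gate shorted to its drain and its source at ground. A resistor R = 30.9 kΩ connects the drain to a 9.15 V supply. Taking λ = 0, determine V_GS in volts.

V_GS = 2.27 V

With gate tied to drain, V_GS = V_DS ≥ V_GS − V_TN, so the device is in saturation.
KCL at the drain: ½ k_n (V_GS − V_TN)² = (V_DD − V_GS)/R.
Let x = V_GS − 1.06. Then 4.73 x² + x − 8.09 = 0, giving x = 1.21 V (positive root), so V_GS = 2.27 V.
I_D = (V_DD − V_GS)/R = (9.15 − 2.27) / 30.9 = 0.223 mA.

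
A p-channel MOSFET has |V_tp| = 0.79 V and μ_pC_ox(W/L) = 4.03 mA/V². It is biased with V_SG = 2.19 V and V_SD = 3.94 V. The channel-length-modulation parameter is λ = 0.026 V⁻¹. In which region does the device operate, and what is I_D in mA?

Saturation; I_D = 4.35 mA

V_ov = V_SG − |V_tp| = 2.19 − 0.79 = 1.4 V.
Since V_SD = 3.94 V ≥ V_ov = 1.4 V, the device is in saturation.
I_D = ½ k_p V_ov² (1 + λ V_SD) = 0.5 × 4.03 × 1.4² × (1 + 0.026 × 3.94) = 4.35 mA.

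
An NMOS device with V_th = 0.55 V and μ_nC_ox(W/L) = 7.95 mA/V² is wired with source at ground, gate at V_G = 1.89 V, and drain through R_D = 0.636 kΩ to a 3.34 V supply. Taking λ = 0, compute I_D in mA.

V_GS = V_G = 1.89 V, so V_ov = 1.89 − 0.55 = 1.34 V.
Assume saturation: I_D = ½ k_n V_ov² = 0.5 × 7.95 × 1.34² = 7.14 mA, giving V_DS = V_DD − I_D R_D = 3.34 − 7.14 × 0.636 = -1.2 V.
But -1.2 V < V_ov = 1.34 V, so the device is actually in triode.
In triode I_D = k_n[V_ov V_DS − ½ V_DS²] and I_D = (V_DD − V_DS)/R_D. Equating: 2.53 V_DS² − 7.775 V_DS + 3.34 = 0, giving V_DS = 0.516 V (the root below V_ov).
I_D = (3.34 − 0.516) / 0.636 = 4.44 mA.

I_D = 4.44 mA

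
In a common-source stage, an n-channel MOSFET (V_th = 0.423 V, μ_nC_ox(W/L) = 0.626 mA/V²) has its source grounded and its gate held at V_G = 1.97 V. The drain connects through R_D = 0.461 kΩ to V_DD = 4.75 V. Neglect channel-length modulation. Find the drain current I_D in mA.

V_GS = V_G = 1.97 V, so V_ov = 1.97 − 0.423 = 1.55 V.
Assume saturation: I_D = ½ k_n V_ov² = 0.5 × 0.626 × 1.55² = 0.749 mA, giving V_DS = V_DD − I_D R_D = 4.75 − 0.749 × 0.461 = 4.4 V.
V_DS = 4.4 V ≥ V_ov = 1.55 V, confirming saturation.

I_D = 0.749 mA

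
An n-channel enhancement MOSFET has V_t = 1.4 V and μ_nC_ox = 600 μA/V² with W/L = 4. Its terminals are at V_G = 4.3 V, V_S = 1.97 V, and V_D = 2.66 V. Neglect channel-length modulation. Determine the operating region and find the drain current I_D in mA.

V_GS = V_G − V_S = 4.3 − 1.97 = 2.33 V; V_DS = V_D − V_S = 2.66 − 1.97 = 0.69 V.
k_n = μ_nC_ox · (W/L) = 2.4 mA/V².
V_ov = V_GS − V_t = 2.33 − 1.4 = 0.93 V.
Since V_DS = 0.69 V < V_ov = 0.93 V, the device is in the triode region.
I_D = k_n [V_ov · V_DS − ½ V_DS²] = 2.4 × [0.93 × 0.69 − 0.5 × 0.69²] = 0.969 mA.

Triode; I_D = 0.969 mA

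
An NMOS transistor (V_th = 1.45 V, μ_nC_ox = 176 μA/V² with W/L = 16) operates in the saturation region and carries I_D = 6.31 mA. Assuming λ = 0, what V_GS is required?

k_n = μ_nC_ox · (W/L) = 2.816 mA/V².
In saturation I_D = ½ k_n (V_GS − V_th)², so V_GS − V_th = √(2 I_D / k_n) = √(2 × 6.31 / 2.816) = 2.12 V.
V_GS = 1.45 + 2.12 = 3.57 V.

V_GS = 3.57 V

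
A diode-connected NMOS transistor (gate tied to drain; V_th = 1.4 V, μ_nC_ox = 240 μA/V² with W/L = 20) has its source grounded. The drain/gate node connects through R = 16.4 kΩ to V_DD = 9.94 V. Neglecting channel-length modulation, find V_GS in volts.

V_GS = 1.85 V

With gate tied to drain, V_GS = V_DS ≥ V_GS − V_th, so the device is in saturation.
k_n = μ_nC_ox · (W/L) = 4.8 mA/V².
KCL at the drain: ½ k_n (V_GS − V_th)² = (V_DD − V_GS)/R.
Let x = V_GS − 1.4. Then 39.4 x² + x − 8.54 = 0, giving x = 0.453 V (positive root), so V_GS = 1.85 V.
I_D = (V_DD − V_GS)/R = (9.94 − 1.85) / 16.4 = 0.493 mA.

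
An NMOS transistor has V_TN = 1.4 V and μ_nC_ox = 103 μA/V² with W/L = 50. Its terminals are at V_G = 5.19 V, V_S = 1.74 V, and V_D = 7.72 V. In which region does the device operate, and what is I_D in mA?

V_GS = V_G − V_S = 5.19 − 1.74 = 3.45 V; V_DS = V_D − V_S = 7.72 − 1.74 = 5.98 V.
k_n = μ_nC_ox · (W/L) = 5.15 mA/V².
V_ov = V_GS − V_TN = 3.45 − 1.4 = 2.05 V.
Since V_DS = 5.98 V ≥ V_ov = 2.05 V, the device is in saturation.
I_D = ½ k_n V_ov² = 0.5 × 5.15 × 2.05² = 10.8 mA.

Saturation; I_D = 10.8 mA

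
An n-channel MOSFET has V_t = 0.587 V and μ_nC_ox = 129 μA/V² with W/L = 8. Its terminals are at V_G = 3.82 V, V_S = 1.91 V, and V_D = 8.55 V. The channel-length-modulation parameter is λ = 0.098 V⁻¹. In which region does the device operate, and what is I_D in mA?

Saturation; I_D = 1.49 mA

V_GS = V_G − V_S = 3.82 − 1.91 = 1.91 V; V_DS = V_D − V_S = 8.55 − 1.91 = 6.64 V.
k_n = μ_nC_ox · (W/L) = 1.032 mA/V².
V_ov = V_GS − V_t = 1.91 − 0.587 = 1.32 V.
Since V_DS = 6.64 V ≥ V_ov = 1.32 V, the device is in saturation.
I_D = ½ k_n V_ov² (1 + λ V_DS) = 0.5 × 1.032 × 1.32² × (1 + 0.098 × 6.64) = 1.49 mA.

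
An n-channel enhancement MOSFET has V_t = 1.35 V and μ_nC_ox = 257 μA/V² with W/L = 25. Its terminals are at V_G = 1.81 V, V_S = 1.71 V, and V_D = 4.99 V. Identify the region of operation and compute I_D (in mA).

Cutoff; I_D = 0 mA

V_GS = V_G − V_S = 1.81 − 1.71 = 0.1 V; V_DS = V_D − V_S = 4.99 − 1.71 = 3.28 V.
V_GS = 0.1 V < V_t = 1.35 V, so the transistor is in cutoff.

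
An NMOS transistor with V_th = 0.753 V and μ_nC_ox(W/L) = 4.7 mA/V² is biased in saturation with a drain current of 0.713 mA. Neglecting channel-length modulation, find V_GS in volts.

V_GS = 1.30 V

In saturation I_D = ½ k_n (V_GS − V_th)², so V_GS − V_th = √(2 I_D / k_n) = √(2 × 0.713 / 4.7) = 0.551 V.
V_GS = 0.753 + 0.551 = 1.3 V.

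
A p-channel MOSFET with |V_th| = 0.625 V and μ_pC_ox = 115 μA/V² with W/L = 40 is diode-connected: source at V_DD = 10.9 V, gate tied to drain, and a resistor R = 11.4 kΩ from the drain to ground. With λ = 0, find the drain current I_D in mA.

With gate tied to drain, V_SG = V_SD ≥ V_SG − |V_th|, so the device is in saturation.
k_p = μ_pC_ox · (W/L) = 4.6 mA/V².
KCL at the drain: ½ k_p (V_SG − |V_th|)² = (V_DD − V_SG)/R.
Let x = V_SG − 0.625. Then 26.2 x² + x − 10.28 = 0, giving x = 0.607 V (positive root), so V_SG = 1.23 V.
I_D = (V_DD − V_SG)/R = (10.9 − 1.23) / 11.4 = 0.848 mA.

I_D = 0.848 mA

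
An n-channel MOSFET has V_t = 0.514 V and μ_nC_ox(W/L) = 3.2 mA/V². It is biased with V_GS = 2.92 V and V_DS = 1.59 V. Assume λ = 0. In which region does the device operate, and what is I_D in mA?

V_ov = V_GS − V_t = 2.92 − 0.514 = 2.41 V.
Since V_DS = 1.59 V < V_ov = 2.41 V, the device is in the triode region.
I_D = k_n [V_ov · V_DS − ½ V_DS²] = 3.2 × [2.41 × 1.59 − 0.5 × 1.59²] = 8.2 mA.

Triode; I_D = 8.20 mA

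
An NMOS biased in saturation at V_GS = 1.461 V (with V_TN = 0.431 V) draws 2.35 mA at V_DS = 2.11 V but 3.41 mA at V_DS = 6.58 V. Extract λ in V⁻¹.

λ = 0.128 V⁻¹

With V_GS fixed, I_D ∝ (1 + λ V_DS) in saturation, so I_D2/I_D1 = (1 + λ V_DS2)/(1 + λ V_DS1).
3.41/2.35 = 1.451 = (1 + 6.58 λ)/(1 + 2.11 λ).
Solving: λ (I_D1 V_DS2 − I_D2 V_DS1) = I_D2 − I_D1, so λ = (3.41 − 2.35) / (2.35 × 6.58 − 3.41 × 2.11) = 1.06 / 8.27 = 0.128 V⁻¹.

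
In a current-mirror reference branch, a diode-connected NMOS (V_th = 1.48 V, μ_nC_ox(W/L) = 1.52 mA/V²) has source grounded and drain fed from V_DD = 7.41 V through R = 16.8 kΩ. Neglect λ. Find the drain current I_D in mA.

I_D = 0.315 mA

With gate tied to drain, V_GS = V_DS ≥ V_GS − V_th, so the device is in saturation.
KCL at the drain: ½ k_n (V_GS − V_th)² = (V_DD − V_GS)/R.
Let x = V_GS − 1.48. Then 12.8 x² + x − 5.93 = 0, giving x = 0.643 V (positive root), so V_GS = 2.12 V.
I_D = (V_DD − V_GS)/R = (7.41 − 2.12) / 16.8 = 0.315 mA.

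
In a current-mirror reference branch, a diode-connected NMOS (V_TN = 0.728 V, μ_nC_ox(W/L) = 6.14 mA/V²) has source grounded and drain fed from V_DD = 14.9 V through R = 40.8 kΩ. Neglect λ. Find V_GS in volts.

V_GS = 1.06 V

With gate tied to drain, V_GS = V_DS ≥ V_GS − V_TN, so the device is in saturation.
KCL at the drain: ½ k_n (V_GS − V_TN)² = (V_DD − V_GS)/R.
Let x = V_GS − 0.728. Then 125 x² + x − 14.17 = 0, giving x = 0.332 V (positive root), so V_GS = 1.06 V.
I_D = (V_DD − V_GS)/R = (14.9 − 1.06) / 40.8 = 0.339 mA.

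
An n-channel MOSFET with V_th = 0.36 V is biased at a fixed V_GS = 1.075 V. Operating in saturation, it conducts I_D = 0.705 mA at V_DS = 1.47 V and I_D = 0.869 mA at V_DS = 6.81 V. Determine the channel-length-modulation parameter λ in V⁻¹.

λ = 0.0465 V⁻¹

With V_GS fixed, I_D ∝ (1 + λ V_DS) in saturation, so I_D2/I_D1 = (1 + λ V_DS2)/(1 + λ V_DS1).
0.869/0.705 = 1.233 = (1 + 6.81 λ)/(1 + 1.47 λ).
Solving: λ (I_D1 V_DS2 − I_D2 V_DS1) = I_D2 − I_D1, so λ = (0.869 − 0.705) / (0.705 × 6.81 − 0.869 × 1.47) = 0.164 / 3.52 = 0.0465 V⁻¹.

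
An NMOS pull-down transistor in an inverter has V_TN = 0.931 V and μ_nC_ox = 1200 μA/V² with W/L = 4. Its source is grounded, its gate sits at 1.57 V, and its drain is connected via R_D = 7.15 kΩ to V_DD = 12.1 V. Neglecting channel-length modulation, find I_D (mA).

I_D = 0.980 mA

V_GS = V_G = 1.57 V, so V_ov = 1.57 − 0.931 = 0.639 V.
k_n = μ_nC_ox · (W/L) = 4.8 mA/V².
Assume saturation: I_D = ½ k_n V_ov² = 0.5 × 4.8 × 0.639² = 0.98 mA, giving V_DS = V_DD − I_D R_D = 12.1 − 0.98 × 7.15 = 5.09 V.
V_DS = 5.09 V ≥ V_ov = 0.639 V, confirming saturation.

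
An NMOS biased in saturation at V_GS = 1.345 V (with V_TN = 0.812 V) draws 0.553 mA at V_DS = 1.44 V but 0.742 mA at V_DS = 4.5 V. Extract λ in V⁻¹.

With V_GS fixed, I_D ∝ (1 + λ V_DS) in saturation, so I_D2/I_D1 = (1 + λ V_DS2)/(1 + λ V_DS1).
0.742/0.553 = 1.342 = (1 + 4.5 λ)/(1 + 1.44 λ).
Solving: λ (I_D1 V_DS2 − I_D2 V_DS1) = I_D2 − I_D1, so λ = (0.742 − 0.553) / (0.553 × 4.5 − 0.742 × 1.44) = 0.189 / 1.42 = 0.133 V⁻¹.

λ = 0.133 V⁻¹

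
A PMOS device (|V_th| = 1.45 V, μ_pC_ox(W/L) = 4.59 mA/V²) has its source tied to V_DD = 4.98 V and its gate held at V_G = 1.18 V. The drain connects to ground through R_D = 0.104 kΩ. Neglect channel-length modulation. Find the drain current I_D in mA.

I_D = 12.7 mA

V_SG = V_DD − V_G = 4.98 − 1.18 = 3.8 V, so V_ov = 3.8 − 1.45 = 2.35 V.
Assume saturation: I_D = ½ k_p V_ov² = 0.5 × 4.59 × 2.35² = 12.7 mA, giving V_SD = V_DD − I_D R_D = 4.98 − 12.7 × 0.104 = 3.66 V.
V_SD = 3.66 V ≥ V_ov = 2.35 V, confirming saturation.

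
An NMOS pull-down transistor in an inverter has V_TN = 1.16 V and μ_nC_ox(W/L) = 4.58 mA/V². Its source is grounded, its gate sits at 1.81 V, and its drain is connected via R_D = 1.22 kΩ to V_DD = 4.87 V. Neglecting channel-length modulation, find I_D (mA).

V_GS = V_G = 1.81 V, so V_ov = 1.81 − 1.16 = 0.65 V.
Assume saturation: I_D = ½ k_n V_ov² = 0.5 × 4.58 × 0.65² = 0.968 mA, giving V_DS = V_DD − I_D R_D = 4.87 − 0.968 × 1.22 = 3.69 V.
V_DS = 3.69 V ≥ V_ov = 0.65 V, confirming saturation.

I_D = 0.968 mA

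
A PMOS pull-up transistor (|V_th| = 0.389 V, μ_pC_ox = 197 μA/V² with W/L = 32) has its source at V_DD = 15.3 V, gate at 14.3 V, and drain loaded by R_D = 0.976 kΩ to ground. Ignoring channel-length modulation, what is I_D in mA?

V_SG = V_DD − V_G = 15.3 − 14.3 = 1 V, so V_ov = 1 − 0.389 = 0.611 V.
k_p = μ_pC_ox · (W/L) = 6.304 mA/V².
Assume saturation: I_D = ½ k_p V_ov² = 0.5 × 6.304 × 0.611² = 1.18 mA, giving V_SD = V_DD − I_D R_D = 15.3 − 1.18 × 0.976 = 14.2 V.
V_SD = 14.2 V ≥ V_ov = 0.611 V, confirming saturation.

I_D = 1.18 mA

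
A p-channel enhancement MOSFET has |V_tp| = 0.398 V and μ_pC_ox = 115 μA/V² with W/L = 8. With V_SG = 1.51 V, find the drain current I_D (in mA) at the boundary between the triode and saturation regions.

At the boundary V_SD = V_ov = V_SG − |V_tp| = 1.51 − 0.398 = 1.11 V.
k_p = μ_pC_ox · (W/L) = 0.92 mA/V².
I_D = ½ k_p V_ov² = 0.5 × 0.92 × 1.11² = 0.569 mA.

I_D = 0.569 mA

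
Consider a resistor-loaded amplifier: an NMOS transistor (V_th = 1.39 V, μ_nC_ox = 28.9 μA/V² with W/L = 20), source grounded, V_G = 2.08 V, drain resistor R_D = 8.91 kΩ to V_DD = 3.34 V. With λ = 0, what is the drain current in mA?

I_D = 0.138 mA

V_GS = V_G = 2.08 V, so V_ov = 2.08 − 1.39 = 0.69 V.
k_n = μ_nC_ox · (W/L) = 0.578 mA/V².
Assume saturation: I_D = ½ k_n V_ov² = 0.5 × 0.578 × 0.69² = 0.138 mA, giving V_DS = V_DD − I_D R_D = 3.34 − 0.138 × 8.91 = 2.11 V.
V_DS = 2.11 V ≥ V_ov = 0.69 V, confirming saturation.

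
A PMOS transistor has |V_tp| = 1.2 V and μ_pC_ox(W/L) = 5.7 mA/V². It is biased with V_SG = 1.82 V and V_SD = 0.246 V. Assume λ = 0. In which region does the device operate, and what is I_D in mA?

Triode; I_D = 0.697 mA

V_ov = V_SG − |V_tp| = 1.82 − 1.2 = 0.62 V.
Since V_SD = 0.246 V < V_ov = 0.62 V, the device is in the triode region.
I_D = k_p [V_ov · V_SD − ½ V_SD²] = 5.7 × [0.62 × 0.246 − 0.5 × 0.246²] = 0.697 mA.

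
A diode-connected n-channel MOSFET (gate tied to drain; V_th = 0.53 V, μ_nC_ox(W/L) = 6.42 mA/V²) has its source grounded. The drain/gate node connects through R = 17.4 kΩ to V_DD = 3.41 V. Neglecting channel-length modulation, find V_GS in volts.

V_GS = 0.748 V

With gate tied to drain, V_GS = V_DS ≥ V_GS − V_th, so the device is in saturation.
KCL at the drain: ½ k_n (V_GS − V_th)² = (V_DD − V_GS)/R.
Let x = V_GS − 0.53. Then 55.9 x² + x − 2.88 = 0, giving x = 0.218 V (positive root), so V_GS = 0.748 V.
I_D = (V_DD − V_GS)/R = (3.41 − 0.748) / 17.4 = 0.153 mA.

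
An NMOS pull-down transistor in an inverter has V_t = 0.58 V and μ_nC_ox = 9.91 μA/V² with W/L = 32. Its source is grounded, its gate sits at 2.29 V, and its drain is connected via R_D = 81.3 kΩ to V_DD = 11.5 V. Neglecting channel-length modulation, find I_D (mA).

V_GS = V_G = 2.29 V, so V_ov = 2.29 − 0.58 = 1.71 V.
k_n = μ_nC_ox · (W/L) = 0.3171 mA/V².
Assume saturation: I_D = ½ k_n V_ov² = 0.5 × 0.3171 × 1.71² = 0.464 mA, giving V_DS = V_DD − I_D R_D = 11.5 − 0.464 × 81.3 = -26.2 V.
But -26.2 V < V_ov = 1.71 V, so the device is actually in triode.
In triode I_D = k_n[V_ov V_DS − ½ V_DS²] and I_D = (V_DD − V_DS)/R_D. Equating: 12.9 V_DS² − 45.09 V_DS + 11.5 = 0, giving V_DS = 0.277 V (the root below V_ov).
I_D = (11.5 − 0.277) / 81.3 = 0.138 mA.

I_D = 0.138 mA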